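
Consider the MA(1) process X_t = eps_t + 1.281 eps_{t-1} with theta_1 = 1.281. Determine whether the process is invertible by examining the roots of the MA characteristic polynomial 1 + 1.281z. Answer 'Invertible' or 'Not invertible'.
\text{Not invertible}

The MA(q) characteristic polynomial is P(z) = 1 + 1.281z.
Invertibility requires all roots to lie outside the unit circle, i.e. |z| > 1 for every root.
This is linear in z: 1 + (1.281) z = 0  =>  z = -1/(1.281) = -0.78064,  |z| = 0.78064.
Moduli of all roots: 0.7806.
All moduli strictly greater than 1? No.
Verdict: Not invertible.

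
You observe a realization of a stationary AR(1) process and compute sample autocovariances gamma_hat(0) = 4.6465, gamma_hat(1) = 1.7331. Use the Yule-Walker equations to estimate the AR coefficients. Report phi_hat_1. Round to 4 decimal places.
\hat\phi_{1} = 0.3730

The Yule-Walker equations for an AR(p) process read, in matrix form,
  Gamma_p phi = r_p,   with   (Gamma_p)_{ij} = gamma(|i - j|),
                       (r_p)_i = gamma(i),   i,j = 1..p.
Substitute the sample gammas (Toeplitz matrix and right-hand side of size 1):
  Gamma_p = [[4.6465]]
  r_p     = [1.7331]
With p = 1 this is the single equation gamma(0) phi_1 = gamma(1):
  phi_hat_1 = gamma(1) / gamma(0) = 1.7331 / 4.6465 = 0.3730.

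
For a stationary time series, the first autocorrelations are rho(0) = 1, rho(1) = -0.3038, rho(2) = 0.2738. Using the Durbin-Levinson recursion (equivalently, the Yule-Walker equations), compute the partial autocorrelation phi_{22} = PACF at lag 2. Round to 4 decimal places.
\phi_{22} = 0.2000

The PACF at lag k is phi_{kk}, the last component of the solution
to the Yule-Walker system G_k phi = r_k where
  (G_k)_{ij} = rho(|i - j|), (r_k)_i = rho(i), i,j = 1..k.
Equivalently, Durbin-Levinson gives phi_{kk} iteratively:
  phi_{11} = rho(1)
  phi_{kk} = [rho(k) - sum_{j=1..k-1} phi_{k-1,j} rho(k-j)]
            / [1 - sum_{j=1..k-1} phi_{k-1,j} rho(j)],
  phi_{k,j} = phi_{k-1,j} - phi_{kk} phi_{k-1,k-j},  j = 1..k-1.
Step k = 1:
  phi_11 = rho(1) = -0.3038.
Step k = 2:
  phi_22 = [rho(2) - phi_11 rho(1)] / [1 - phi_11 rho(1)] = [0.2738 - (-0.3038)(-0.3038)] / [1 - (-0.3038)(-0.3038)]
         = 0.18150556 / 0.90770556 = 0.2.
Therefore phi_{22} = 0.2000.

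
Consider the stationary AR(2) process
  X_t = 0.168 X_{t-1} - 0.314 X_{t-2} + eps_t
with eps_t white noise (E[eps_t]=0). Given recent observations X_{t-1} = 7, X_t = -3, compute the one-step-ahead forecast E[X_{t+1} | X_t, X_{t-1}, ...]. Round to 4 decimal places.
E[X_{t+1} \mid \mathcal F_t] = -2.7020

For an AR(p) model X_t = c + sum_i phi_i X_{t-i} + eps_t, the
one-step-ahead conditional mean is
  E[X_{t+1} | X_t, ...] = c + sum_i phi_i X_{t+1-i}.
Substitute known values:
  E[X_{t+1} | ...] = (0.168) * (-3) + (-0.314) * (7)
                   = -2.7020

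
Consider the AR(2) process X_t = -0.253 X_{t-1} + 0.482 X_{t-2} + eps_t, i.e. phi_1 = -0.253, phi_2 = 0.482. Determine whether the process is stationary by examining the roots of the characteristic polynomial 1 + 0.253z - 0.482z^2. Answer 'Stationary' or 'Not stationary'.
\text{Stationary}

The AR(p) characteristic polynomial is P(z) = 1 + 0.253z - 0.482z^2.
Stationarity requires all roots to lie outside the unit circle, i.e. |z| > 1 for every root.
Set 1 + (0.253) z + (-0.482) z^2 = 0, i.e. a z^2 + b z + c = 0 with a = -0.482, b = 0.253, c = 1.
Discriminant D = b^2 - 4ac = (0.253)^2 - 4*(-0.482)*1 = 0.064009 - (-1.928) = 1.992009.
D >= 0, so the roots are real: z = (-b +/- sqrt(D)) / (2a) = (-0.253 +/- 1.411385) / (-0.964).
  z_1 = (-0.253 + 1.411385) / (-0.964) = -1.2016,   |z_1| = 1.2016.
  z_2 = (-0.253 - 1.411385) / (-0.964) = 1.7265,   |z_2| = 1.7265.
Moduli of all roots: 1.2016, 1.7265.
All moduli strictly greater than 1? Yes.
Verdict: Stationary.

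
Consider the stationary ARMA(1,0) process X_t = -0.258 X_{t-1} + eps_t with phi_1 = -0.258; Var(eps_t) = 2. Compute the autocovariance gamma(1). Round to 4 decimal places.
\gamma(1) = -0.5528

Multiply the model equation by X_{t-k} and take expectations. With theta_0 = psi_0 = 1 and psi_j the MA(infinity) weights, this gives
  gamma(k) - sum_i phi_i gamma(k-i) = c_k,
  c_k = sigma^2 * sum_{j=k..q} theta_j psi_{j-k}   (c_k = 0 for k > q),
using gamma(-m) = gamma(m).
Pure AR (q = 0): c_0 = sigma^2 = 2, c_k = 0 for k >= 1.
Equations for k = 0 and k = 1 (AR order 1):
  gamma(0) = phi_1 gamma(1) + c_0
  gamma(1) = phi_1 gamma(0) + c_1
Substituting the second into the first: gamma(0) (1 - phi_1^2) = c_0 + phi_1 c_1, so
  gamma(0) = c_0 / (1 - phi_1^2) = 2 / (1 - (-0.258)^2) = 2 / 0.933436 = 2.142621.
  gamma(1) = phi_1 gamma(0) = (-0.258)(2.142621) = -0.552796.
Therefore gamma(1) = -0.5528 (to 4 decimal places).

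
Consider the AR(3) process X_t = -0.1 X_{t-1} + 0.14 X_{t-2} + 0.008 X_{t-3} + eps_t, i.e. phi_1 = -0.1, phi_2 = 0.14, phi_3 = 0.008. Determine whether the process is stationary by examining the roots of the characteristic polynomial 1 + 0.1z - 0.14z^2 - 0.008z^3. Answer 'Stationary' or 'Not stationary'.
\text{Stationary}

The AR(p) characteristic polynomial is P(z) = 1 + 0.1z - 0.14z^2 - 0.008z^3.
Stationarity requires all roots to lie outside the unit circle, i.e. |z| > 1 for every root.
Degree 3: look for a simple real root z0 first, then factor out (1 - z/z0) and solve the remaining quadratic.
Testing z0 = -2.5: P(-2.5) = 1 + (0.1)(-2.5) + (-0.14)(-2.5)^2 + (-0.008)(-2.5)^3
  = 1 + (-0.25) + (-0.875) + (0.125) = 0.  So z_0 = -2.5 is a root, |z_0| = 2.5.
Divide out the factor (1 + 0.4 z) = (1 - z/z0) (since 1/z0 = -0.4):
  P(z) = (1 + 0.4 z)(1 + (-0.3) z + (-0.02) z^2)
  [check: z-coef -0.3 - (-0.4) = 0.1; z^2-coef -0.02 - (-0.4)(-0.3) = -0.14; z^3-coef -(-0.4)(-0.02) = -0.008.]
Remaining roots from the quadratic factor 1 + (-0.3) z + (-0.02) z^2:
  Set 1 + (-0.3) z + (-0.02) z^2 = 0, i.e. a z^2 + b z + c = 0 with a = -0.02, b = -0.3, c = 1.
  Discriminant D = b^2 - 4ac = (-0.3)^2 - 4*(-0.02)*1 = 0.09 - (-0.08) = 0.17.
  D >= 0, so the roots are real: z = (-b +/- sqrt(D)) / (2a) = (0.3 +/- 0.412311) / (-0.04).
    z_1 = (0.3 + 0.412311) / (-0.04) = -17.8078,   |z_1| = 17.8078.
    z_2 = (0.3 - 0.412311) / (-0.04) = 2.8078,   |z_2| = 2.8078.
Moduli of all roots: 2.5000, 17.8078, 2.8078.
All moduli strictly greater than 1? Yes.
Verdict: Stationary.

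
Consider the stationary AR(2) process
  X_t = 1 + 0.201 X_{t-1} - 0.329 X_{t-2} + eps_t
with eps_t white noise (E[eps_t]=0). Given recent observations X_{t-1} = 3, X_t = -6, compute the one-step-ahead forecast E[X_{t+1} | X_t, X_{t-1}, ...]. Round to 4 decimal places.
E[X_{t+1} \mid \mathcal F_t] = -1.1930

For an AR(p) model X_t = c + sum_i phi_i X_{t-i} + eps_t, the
one-step-ahead conditional mean is
  E[X_{t+1} | X_t, ...] = c + sum_i phi_i X_{t+1-i}.
Substitute known values:
  E[X_{t+1} | ...] = 1 + (0.201) * (-6) + (-0.329) * (3)
                   = -1.1930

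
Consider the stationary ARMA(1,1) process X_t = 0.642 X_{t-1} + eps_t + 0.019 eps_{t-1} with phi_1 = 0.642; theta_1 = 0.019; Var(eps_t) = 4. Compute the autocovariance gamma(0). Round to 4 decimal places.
\gamma(0) = 6.9731

Multiply the model equation by X_{t-k} and take expectations. With theta_0 = psi_0 = 1 and psi_j the MA(infinity) weights, this gives
  gamma(k) - sum_i phi_i gamma(k-i) = c_k,
  c_k = sigma^2 * sum_{j=k..q} theta_j psi_{j-k}   (c_k = 0 for k > q),
using gamma(-m) = gamma(m).
psi-weights needed (psi_j = theta_j + sum_i phi_i psi_{j-i}):
  psi_1 = theta_1 + phi_1 = 0.019 + (0.642) = 0.661
Right-hand sides:
  c_0 = sigma^2 (1 + theta_1 psi_1) = 4 * (1 + (0.019)(0.661)) = 4 * 1.012559 = 4.050236
  c_1 = sigma^2 theta_1 = 4 * (0.019) = 0.076
  c_2 = 0
Equations for k = 0 and k = 1 (AR order 1):
  gamma(0) = phi_1 gamma(1) + c_0
  gamma(1) = phi_1 gamma(0) + c_1
Substituting the second into the first: gamma(0) (1 - phi_1^2) = c_0 + phi_1 c_1, so
  gamma(0) = (c_0 + phi_1 c_1) / (1 - phi_1^2) = (4.050236 + (0.642)(0.076)) / (1 - (0.642)^2) = 4.099028 / 0.587836 = 6.973081.
Therefore gamma(0) = 6.9731 (to 4 decimal places).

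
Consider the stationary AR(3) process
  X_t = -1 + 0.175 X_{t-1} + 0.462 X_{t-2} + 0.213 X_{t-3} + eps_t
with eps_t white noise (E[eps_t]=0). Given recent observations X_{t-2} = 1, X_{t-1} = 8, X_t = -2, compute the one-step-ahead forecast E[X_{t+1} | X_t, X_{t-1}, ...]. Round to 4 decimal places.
E[X_{t+1} \mid \mathcal F_t] = 2.5590

For an AR(p) model X_t = c + sum_i phi_i X_{t-i} + eps_t, the
one-step-ahead conditional mean is
  E[X_{t+1} | X_t, ...] = c + sum_i phi_i X_{t+1-i}.
Substitute known values:
  E[X_{t+1} | ...] = -1 + (0.175) * (-2) + (0.462) * (8) + (0.213) * (1)
                   = 2.5590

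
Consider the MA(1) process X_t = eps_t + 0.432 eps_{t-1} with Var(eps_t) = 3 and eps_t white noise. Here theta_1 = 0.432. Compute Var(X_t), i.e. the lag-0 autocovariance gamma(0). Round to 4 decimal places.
\gamma(0) = 3.5599

For an MA(q) process X_t = eps_t + sum_i theta_i eps_{t-i} with
Var(eps_t) = sigma^2, the variance is
  gamma(0) = sigma^2 * (1 + sum_i theta_i^2).
  sum_i theta_i^2 = (0.432)^2 = 0.186624.
  gamma(0) = 3 * (1 + 0.186624) = 3 * 1.186624 = 3.559872, which rounds to 3.5599.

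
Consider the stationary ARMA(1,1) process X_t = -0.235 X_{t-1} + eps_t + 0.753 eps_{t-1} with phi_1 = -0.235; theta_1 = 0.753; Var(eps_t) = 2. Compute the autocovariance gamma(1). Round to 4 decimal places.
\gamma(1) = 0.9025

Multiply the model equation by X_{t-k} and take expectations. With theta_0 = psi_0 = 1 and psi_j the MA(infinity) weights, this gives
  gamma(k) - sum_i phi_i gamma(k-i) = c_k,
  c_k = sigma^2 * sum_{j=k..q} theta_j psi_{j-k}   (c_k = 0 for k > q),
using gamma(-m) = gamma(m).
psi-weights needed (psi_j = theta_j + sum_i phi_i psi_{j-i}):
  psi_1 = theta_1 + phi_1 = 0.753 + (-0.235) = 0.518
Right-hand sides:
  c_0 = sigma^2 (1 + theta_1 psi_1) = 2 * (1 + (0.753)(0.518)) = 2 * 1.390054 = 2.780108
  c_1 = sigma^2 theta_1 = 2 * (0.753) = 1.506
  c_2 = 0
Equations for k = 0 and k = 1 (AR order 1):
  gamma(0) = phi_1 gamma(1) + c_0
  gamma(1) = phi_1 gamma(0) + c_1
Substituting the second into the first: gamma(0) (1 - phi_1^2) = c_0 + phi_1 c_1, so
  gamma(0) = (c_0 + phi_1 c_1) / (1 - phi_1^2) = (2.780108 + (-0.235)(1.506)) / (1 - (-0.235)^2) = 2.426198 / 0.944775 = 2.568017.
  gamma(1) = phi_1 gamma(0) + c_1 = (-0.235)(2.568017) + (1.506) = 0.902516.
Therefore gamma(1) = 0.9025 (to 4 decimal places).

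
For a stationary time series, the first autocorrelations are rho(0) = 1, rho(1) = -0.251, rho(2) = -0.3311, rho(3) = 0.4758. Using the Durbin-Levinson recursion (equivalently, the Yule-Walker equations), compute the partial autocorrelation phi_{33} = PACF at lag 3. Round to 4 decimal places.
\phi_{33} = 0.3270

The PACF at lag k is phi_{kk}, the last component of the solution
to the Yule-Walker system G_k phi = r_k where
  (G_k)_{ij} = rho(|i - j|), (r_k)_i = rho(i), i,j = 1..k.
Equivalently, Durbin-Levinson gives phi_{kk} iteratively:
  phi_{11} = rho(1)
  phi_{kk} = [rho(k) - sum_{j=1..k-1} phi_{k-1,j} rho(k-j)]
            / [1 - sum_{j=1..k-1} phi_{k-1,j} rho(j)],
  phi_{k,j} = phi_{k-1,j} - phi_{kk} phi_{k-1,k-j},  j = 1..k-1.
Step k = 1:
  phi_11 = rho(1) = -0.251.
Step k = 2:
  phi_22 = [rho(2) - phi_11 rho(1)] / [1 - phi_11 rho(1)] = [-0.3311 - (-0.251)(-0.251)] / [1 - (-0.251)(-0.251)]
         = -0.394101 / 0.936999 = -0.420599.
  Update: phi_21 = phi_11 - phi_22 phi_11 = -0.251 - (-0.420599)(-0.251) = -0.35657.
Step k = 3:
  phi_33 = [rho(3) - phi_21 rho(2) - phi_22 rho(1)] / [1 - phi_21 rho(1) - phi_22 rho(2)]
    numerator   = 0.4758 - (-0.35657)(-0.3311) - (-0.420599)(-0.251) = 0.25216915
    denominator = 1 - (-0.35657)(-0.251) - (-0.420599)(-0.3311) = 0.77124045
  phi_33 = 0.25216915 / 0.77124045 = 0.327.
Therefore phi_{33} = 0.3270.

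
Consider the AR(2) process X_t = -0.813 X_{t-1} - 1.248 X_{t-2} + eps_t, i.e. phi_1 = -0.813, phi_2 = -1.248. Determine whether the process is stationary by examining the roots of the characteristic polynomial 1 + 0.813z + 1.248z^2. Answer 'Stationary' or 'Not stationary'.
\text{Not stationary}

The AR(p) characteristic polynomial is P(z) = 1 + 0.813z + 1.248z^2.
Stationarity requires all roots to lie outside the unit circle, i.e. |z| > 1 for every root.
Set 1 + (0.813) z + (1.248) z^2 = 0, i.e. a z^2 + b z + c = 0 with a = 1.248, b = 0.813, c = 1.
Discriminant D = b^2 - 4ac = (0.813)^2 - 4*(1.248)*1 = 0.660969 - (4.992) = -4.331031.
D < 0, so the roots are the complex-conjugate pair z = (-b +/- i sqrt(-D)) / (2a) = -0.3257 +/- 0.8338i.
For a conjugate pair |z|^2 = z * conj(z) = (product of roots) = c/a = 1/(1.248) = 0.801282, so |z| = sqrt(0.801282) = 0.8951 for both roots.
Moduli of all roots: 0.8951, 0.8951.
All moduli strictly greater than 1? No.
Verdict: Not stationary.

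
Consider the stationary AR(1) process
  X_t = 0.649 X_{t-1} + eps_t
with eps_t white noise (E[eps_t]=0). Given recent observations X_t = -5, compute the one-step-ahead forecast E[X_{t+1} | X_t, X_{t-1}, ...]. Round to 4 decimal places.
E[X_{t+1} \mid \mathcal F_t] = -3.2450

For an AR(p) model X_t = c + sum_i phi_i X_{t-i} + eps_t, the
one-step-ahead conditional mean is
  E[X_{t+1} | X_t, ...] = c + sum_i phi_i X_{t+1-i}.
Substitute known values:
  E[X_{t+1} | ...] = (0.649) * (-5)
                   = -3.2450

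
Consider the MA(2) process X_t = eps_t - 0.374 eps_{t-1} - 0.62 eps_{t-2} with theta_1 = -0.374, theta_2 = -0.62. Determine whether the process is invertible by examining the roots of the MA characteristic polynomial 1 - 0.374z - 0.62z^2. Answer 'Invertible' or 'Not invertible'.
\text{Invertible}

The MA(q) characteristic polynomial is P(z) = 1 - 0.374z - 0.62z^2.
Invertibility requires all roots to lie outside the unit circle, i.e. |z| > 1 for every root.
Set 1 + (-0.374) z + (-0.62) z^2 = 0, i.e. a z^2 + b z + c = 0 with a = -0.62, b = -0.374, c = 1.
Discriminant D = b^2 - 4ac = (-0.374)^2 - 4*(-0.62)*1 = 0.139876 - (-2.48) = 2.619876.
D >= 0, so the roots are real: z = (-b +/- sqrt(D)) / (2a) = (0.374 +/- 1.618603) / (-1.24).
  z_1 = (0.374 + 1.618603) / (-1.24) = -1.6069,   |z_1| = 1.6069.
  z_2 = (0.374 - 1.618603) / (-1.24) = 1.0037,   |z_2| = 1.0037.
Moduli of all roots: 1.6069, 1.0037.
All moduli strictly greater than 1? Yes.
Verdict: Invertible.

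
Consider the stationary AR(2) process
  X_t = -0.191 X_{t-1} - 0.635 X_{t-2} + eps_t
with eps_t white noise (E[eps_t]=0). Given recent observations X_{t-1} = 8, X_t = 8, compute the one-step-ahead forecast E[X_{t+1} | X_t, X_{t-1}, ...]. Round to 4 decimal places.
E[X_{t+1} \mid \mathcal F_t] = -6.6080

For an AR(p) model X_t = c + sum_i phi_i X_{t-i} + eps_t, the
one-step-ahead conditional mean is
  E[X_{t+1} | X_t, ...] = c + sum_i phi_i X_{t+1-i}.
Substitute known values:
  E[X_{t+1} | ...] = (-0.191) * (8) + (-0.635) * (8)
                   = -6.6080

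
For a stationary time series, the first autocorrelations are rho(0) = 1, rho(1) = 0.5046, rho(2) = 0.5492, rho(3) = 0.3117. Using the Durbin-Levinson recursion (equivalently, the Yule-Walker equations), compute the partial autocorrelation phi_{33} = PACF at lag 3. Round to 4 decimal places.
\phi_{33} = -0.0880

The PACF at lag k is phi_{kk}, the last component of the solution
to the Yule-Walker system G_k phi = r_k where
  (G_k)_{ij} = rho(|i - j|), (r_k)_i = rho(i), i,j = 1..k.
Equivalently, Durbin-Levinson gives phi_{kk} iteratively:
  phi_{11} = rho(1)
  phi_{kk} = [rho(k) - sum_{j=1..k-1} phi_{k-1,j} rho(k-j)]
            / [1 - sum_{j=1..k-1} phi_{k-1,j} rho(j)],
  phi_{k,j} = phi_{k-1,j} - phi_{kk} phi_{k-1,k-j},  j = 1..k-1.
Step k = 1:
  phi_11 = rho(1) = 0.5046.
Step k = 2:
  phi_22 = [rho(2) - phi_11 rho(1)] / [1 - phi_11 rho(1)] = [0.5492 - (0.5046)(0.5046)] / [1 - (0.5046)(0.5046)]
         = 0.29457884 / 0.74537884 = 0.395207.
  Update: phi_21 = phi_11 - phi_22 phi_11 = 0.5046 - (0.395207)(0.5046) = 0.305179.
Step k = 3:
  phi_33 = [rho(3) - phi_21 rho(2) - phi_22 rho(1)] / [1 - phi_21 rho(1) - phi_22 rho(2)]
    numerator   = 0.3117 - (0.305179)(0.5492) - (0.395207)(0.5046) = -0.05532548
    denominator = 1 - (0.305179)(0.5046) - (0.395207)(0.5492) = 0.62895926
  phi_33 = -0.05532548 / 0.62895926 = -0.088.
Therefore phi_{33} = -0.0880.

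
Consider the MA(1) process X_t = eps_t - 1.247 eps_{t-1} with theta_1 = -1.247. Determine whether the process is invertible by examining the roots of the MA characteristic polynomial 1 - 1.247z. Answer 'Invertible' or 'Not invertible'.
\text{Not invertible}

The MA(q) characteristic polynomial is P(z) = 1 - 1.247z.
Invertibility requires all roots to lie outside the unit circle, i.e. |z| > 1 for every root.
This is linear in z: 1 + (-1.247) z = 0  =>  z = -1/(-1.247) = 0.801925,  |z| = 0.801925.
Moduli of all roots: 0.8019.
All moduli strictly greater than 1? No.
Verdict: Not invertible.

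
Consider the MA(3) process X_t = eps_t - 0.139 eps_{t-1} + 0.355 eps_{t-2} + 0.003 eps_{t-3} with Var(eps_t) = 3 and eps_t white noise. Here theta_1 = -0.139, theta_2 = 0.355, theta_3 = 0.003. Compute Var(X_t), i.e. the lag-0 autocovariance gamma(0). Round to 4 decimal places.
\gamma(0) = 3.4361

For an MA(q) process X_t = eps_t + sum_i theta_i eps_{t-i} with
Var(eps_t) = sigma^2, the variance is
  gamma(0) = sigma^2 * (1 + sum_i theta_i^2).
  sum_i theta_i^2 = (-0.139)^2 + (0.355)^2 + (0.003)^2 = 0.019321 + 0.126025 + 0.000009 = 0.145355.
  gamma(0) = 3 * (1 + 0.145355) = 3 * 1.145355 = 3.436065, which rounds to 3.4361.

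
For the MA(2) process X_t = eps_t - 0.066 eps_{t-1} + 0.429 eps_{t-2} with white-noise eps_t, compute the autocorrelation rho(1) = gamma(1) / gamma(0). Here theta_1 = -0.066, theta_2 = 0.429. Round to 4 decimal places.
\rho(1) = -0.0794

For an MA(q) process with theta_0 = 1, the autocovariance is
  gamma(k) = sigma^2 * sum_{i=0..q-k} theta_i * theta_{i+k},
and rho(k) = gamma(k) / gamma(0). Sigma^2 cancels.
  numerator   = (1)*(-0.066) + (-0.066)*(0.429) = -0.094314.
  denominator = (1)^2 + (-0.066)^2 + (0.429)^2 = 1.188397.
  rho(1) = -0.094314 / 1.188397 = -0.0794.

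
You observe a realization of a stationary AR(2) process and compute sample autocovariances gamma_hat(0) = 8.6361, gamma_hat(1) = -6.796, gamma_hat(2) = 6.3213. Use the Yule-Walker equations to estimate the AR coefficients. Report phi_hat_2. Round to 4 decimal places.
\hat\phi_{2} = 0.2960

The Yule-Walker equations for an AR(p) process read, in matrix form,
  Gamma_p phi = r_p,   with   (Gamma_p)_{ij} = gamma(|i - j|),
                       (r_p)_i = gamma(i),   i,j = 1..p.
Substitute the sample gammas (Toeplitz matrix and right-hand side of size 2):
  Gamma_p = [[8.6361, -6.796], [-6.796, 8.6361]]
  r_p     = [-6.796, 6.3213]
Written out:
  8.6361 phi_1 - 6.796 phi_2 = -6.796
  -6.796 phi_1 + 8.6361 phi_2 = 6.3213
Solve by Cramer's rule:
  det = gamma(0)^2 - gamma(1)^2 = (8.6361)^2 - (-6.796)^2 = 74.58222321 - 46.185616 = 28.39660721
  phi_hat_1 = [gamma(1) gamma(0) - gamma(1) gamma(2)] / det = [(-6.796)(8.6361) - (-6.796)(6.3213)] / 28.39660721 = -15.7313808 / 28.39660721 = -0.554
  phi_hat_2 = [gamma(0) gamma(2) - gamma(1)^2] / det = [(8.6361)(6.3213) - (-6.796)^2] / 28.39660721 = 8.40576293 / 28.39660721 = 0.296
So phi_hat = [-0.5540, 0.2960].
Therefore phi_hat_2 = 0.2960.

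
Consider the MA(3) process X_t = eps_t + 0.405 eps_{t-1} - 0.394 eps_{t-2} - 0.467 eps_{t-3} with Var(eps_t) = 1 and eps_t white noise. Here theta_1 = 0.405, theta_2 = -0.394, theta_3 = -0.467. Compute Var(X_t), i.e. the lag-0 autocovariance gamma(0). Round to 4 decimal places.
\gamma(0) = 1.5374

For an MA(q) process X_t = eps_t + sum_i theta_i eps_{t-i} with
Var(eps_t) = sigma^2, the variance is
  gamma(0) = sigma^2 * (1 + sum_i theta_i^2).
  sum_i theta_i^2 = (0.405)^2 + (-0.394)^2 + (-0.467)^2 = 0.164025 + 0.155236 + 0.218089 = 0.53735.
  gamma(0) = 1 * (1 + 0.53735) = 1 * 1.53735 = 1.53735, which rounds to 1.5374.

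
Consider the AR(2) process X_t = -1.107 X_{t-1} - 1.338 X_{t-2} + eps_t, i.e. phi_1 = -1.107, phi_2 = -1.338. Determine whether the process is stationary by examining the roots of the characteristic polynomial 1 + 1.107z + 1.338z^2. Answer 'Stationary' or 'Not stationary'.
\text{Not stationary}

The AR(p) characteristic polynomial is P(z) = 1 + 1.107z + 1.338z^2.
Stationarity requires all roots to lie outside the unit circle, i.e. |z| > 1 for every root.
Set 1 + (1.107) z + (1.338) z^2 = 0, i.e. a z^2 + b z + c = 0 with a = 1.338, b = 1.107, c = 1.
Discriminant D = b^2 - 4ac = (1.107)^2 - 4*(1.338)*1 = 1.225449 - (5.352) = -4.126551.
D < 0, so the roots are the complex-conjugate pair z = (-b +/- i sqrt(-D)) / (2a) = -0.4137 +/- 0.7591i.
For a conjugate pair |z|^2 = z * conj(z) = (product of roots) = c/a = 1/(1.338) = 0.747384, so |z| = sqrt(0.747384) = 0.8645 for both roots.
Moduli of all roots: 0.8645, 0.8645.
All moduli strictly greater than 1? No.
Verdict: Not stationary.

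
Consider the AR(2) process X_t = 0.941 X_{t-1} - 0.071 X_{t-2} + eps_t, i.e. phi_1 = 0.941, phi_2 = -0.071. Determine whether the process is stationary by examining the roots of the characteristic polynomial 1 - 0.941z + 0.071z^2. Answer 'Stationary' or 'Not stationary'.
\text{Stationary}

The AR(p) characteristic polynomial is P(z) = 1 - 0.941z + 0.071z^2.
Stationarity requires all roots to lie outside the unit circle, i.e. |z| > 1 for every root.
Set 1 + (-0.941) z + (0.071) z^2 = 0, i.e. a z^2 + b z + c = 0 with a = 0.071, b = -0.941, c = 1.
Discriminant D = b^2 - 4ac = (-0.941)^2 - 4*(0.071)*1 = 0.885481 - (0.284) = 0.601481.
D >= 0, so the roots are real: z = (-b +/- sqrt(D)) / (2a) = (0.941 +/- 0.775552) / (0.142).
  z_1 = (0.941 + 0.775552) / (0.142) = 12.0884,   |z_1| = 12.0884.
  z_2 = (0.941 - 0.775552) / (0.142) = 1.1651,   |z_2| = 1.1651.
Moduli of all roots: 12.0884, 1.1651.
All moduli strictly greater than 1? Yes.
Verdict: Stationary.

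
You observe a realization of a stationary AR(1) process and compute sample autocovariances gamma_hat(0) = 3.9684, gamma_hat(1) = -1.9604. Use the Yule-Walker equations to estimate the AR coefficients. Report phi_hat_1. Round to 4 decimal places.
\hat\phi_{1} = -0.4940

The Yule-Walker equations for an AR(p) process read, in matrix form,
  Gamma_p phi = r_p,   with   (Gamma_p)_{ij} = gamma(|i - j|),
                       (r_p)_i = gamma(i),   i,j = 1..p.
Substitute the sample gammas (Toeplitz matrix and right-hand side of size 1):
  Gamma_p = [[3.9684]]
  r_p     = [-1.9604]
With p = 1 this is the single equation gamma(0) phi_1 = gamma(1):
  phi_hat_1 = gamma(1) / gamma(0) = -1.9604 / 3.9684 = -0.4940.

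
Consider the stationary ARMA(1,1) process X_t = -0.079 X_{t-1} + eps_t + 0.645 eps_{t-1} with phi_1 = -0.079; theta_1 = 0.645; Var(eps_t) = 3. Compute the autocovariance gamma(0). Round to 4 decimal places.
\gamma(0) = 3.9671

Multiply the model equation by X_{t-k} and take expectations. With theta_0 = psi_0 = 1 and psi_j the MA(infinity) weights, this gives
  gamma(k) - sum_i phi_i gamma(k-i) = c_k,
  c_k = sigma^2 * sum_{j=k..q} theta_j psi_{j-k}   (c_k = 0 for k > q),
using gamma(-m) = gamma(m).
psi-weights needed (psi_j = theta_j + sum_i phi_i psi_{j-i}):
  psi_1 = theta_1 + phi_1 = 0.645 + (-0.079) = 0.566
Right-hand sides:
  c_0 = sigma^2 (1 + theta_1 psi_1) = 3 * (1 + (0.645)(0.566)) = 3 * 1.36507 = 4.09521
  c_1 = sigma^2 theta_1 = 3 * (0.645) = 1.935
  c_2 = 0
Equations for k = 0 and k = 1 (AR order 1):
  gamma(0) = phi_1 gamma(1) + c_0
  gamma(1) = phi_1 gamma(0) + c_1
Substituting the second into the first: gamma(0) (1 - phi_1^2) = c_0 + phi_1 c_1, so
  gamma(0) = (c_0 + phi_1 c_1) / (1 - phi_1^2) = (4.09521 + (-0.079)(1.935)) / (1 - (-0.079)^2) = 3.942345 / 0.993759 = 3.967104.
Therefore gamma(0) = 3.9671 (to 4 decimal places).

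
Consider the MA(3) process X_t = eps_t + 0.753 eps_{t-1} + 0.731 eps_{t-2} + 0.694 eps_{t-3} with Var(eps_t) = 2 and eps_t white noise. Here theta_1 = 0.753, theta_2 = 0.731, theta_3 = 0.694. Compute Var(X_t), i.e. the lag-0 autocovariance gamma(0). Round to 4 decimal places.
\gamma(0) = 5.1660

For an MA(q) process X_t = eps_t + sum_i theta_i eps_{t-i} with
Var(eps_t) = sigma^2, the variance is
  gamma(0) = sigma^2 * (1 + sum_i theta_i^2).
  sum_i theta_i^2 = (0.753)^2 + (0.731)^2 + (0.694)^2 = 0.567009 + 0.534361 + 0.481636 = 1.583006.
  gamma(0) = 2 * (1 + 1.583006) = 2 * 2.583006 = 5.166012, which rounds to 5.1660.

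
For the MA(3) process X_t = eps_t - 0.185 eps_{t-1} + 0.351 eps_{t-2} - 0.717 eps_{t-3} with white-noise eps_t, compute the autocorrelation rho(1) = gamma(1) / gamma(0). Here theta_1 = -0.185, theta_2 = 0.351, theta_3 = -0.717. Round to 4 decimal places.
\rho(1) = -0.3001

For an MA(q) process with theta_0 = 1, the autocovariance is
  gamma(k) = sigma^2 * sum_{i=0..q-k} theta_i * theta_{i+k},
and rho(k) = gamma(k) / gamma(0). Sigma^2 cancels.
  numerator   = (1)*(-0.185) + (-0.185)*(0.351) + (0.351)*(-0.717) = -0.501602.
  denominator = (1)^2 + (-0.185)^2 + (0.351)^2 + (-0.717)^2 = 1.671515.
  rho(1) = -0.501602 / 1.671515 = -0.3001.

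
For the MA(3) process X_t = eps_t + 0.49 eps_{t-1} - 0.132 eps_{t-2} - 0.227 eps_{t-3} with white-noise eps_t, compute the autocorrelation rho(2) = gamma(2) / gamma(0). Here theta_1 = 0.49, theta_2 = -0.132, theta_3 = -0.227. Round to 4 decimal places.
\rho(2) = -0.1858

For an MA(q) process with theta_0 = 1, the autocovariance is
  gamma(k) = sigma^2 * sum_{i=0..q-k} theta_i * theta_{i+k},
and rho(k) = gamma(k) / gamma(0). Sigma^2 cancels.
  numerator   = (1)*(-0.132) + (0.49)*(-0.227) = -0.24323.
  denominator = (1)^2 + (0.49)^2 + (-0.132)^2 + (-0.227)^2 = 1.309053.
  rho(2) = -0.24323 / 1.309053 = -0.1858.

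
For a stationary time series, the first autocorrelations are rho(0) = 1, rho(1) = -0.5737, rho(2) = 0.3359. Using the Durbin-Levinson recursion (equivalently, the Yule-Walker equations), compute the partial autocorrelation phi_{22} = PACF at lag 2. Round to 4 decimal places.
\phi_{22} = 0.0101

The PACF at lag k is phi_{kk}, the last component of the solution
to the Yule-Walker system G_k phi = r_k where
  (G_k)_{ij} = rho(|i - j|), (r_k)_i = rho(i), i,j = 1..k.
Equivalently, Durbin-Levinson gives phi_{kk} iteratively:
  phi_{11} = rho(1)
  phi_{kk} = [rho(k) - sum_{j=1..k-1} phi_{k-1,j} rho(k-j)]
            / [1 - sum_{j=1..k-1} phi_{k-1,j} rho(j)],
  phi_{k,j} = phi_{k-1,j} - phi_{kk} phi_{k-1,k-j},  j = 1..k-1.
Step k = 1:
  phi_11 = rho(1) = -0.5737.
Step k = 2:
  phi_22 = [rho(2) - phi_11 rho(1)] / [1 - phi_11 rho(1)] = [0.3359 - (-0.5737)(-0.5737)] / [1 - (-0.5737)(-0.5737)]
         = 0.00676831 / 0.67086831 = 0.0101.
Therefore phi_{22} = 0.0101.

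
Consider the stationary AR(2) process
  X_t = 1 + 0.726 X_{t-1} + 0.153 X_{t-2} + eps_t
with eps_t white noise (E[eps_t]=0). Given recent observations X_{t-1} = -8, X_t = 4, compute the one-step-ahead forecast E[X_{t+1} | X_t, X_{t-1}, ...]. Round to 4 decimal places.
E[X_{t+1} \mid \mathcal F_t] = 2.6800

For an AR(p) model X_t = c + sum_i phi_i X_{t-i} + eps_t, the
one-step-ahead conditional mean is
  E[X_{t+1} | X_t, ...] = c + sum_i phi_i X_{t+1-i}.
Substitute known values:
  E[X_{t+1} | ...] = 1 + (0.726) * (4) + (0.153) * (-8)
                   = 2.6800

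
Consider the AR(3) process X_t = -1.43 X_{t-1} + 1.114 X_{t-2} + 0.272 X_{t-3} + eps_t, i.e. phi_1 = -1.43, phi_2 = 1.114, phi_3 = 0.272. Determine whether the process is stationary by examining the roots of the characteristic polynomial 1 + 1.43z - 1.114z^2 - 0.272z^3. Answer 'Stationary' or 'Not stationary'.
\text{Not stationary}

The AR(p) characteristic polynomial is P(z) = 1 + 1.43z - 1.114z^2 - 0.272z^3.
Stationarity requires all roots to lie outside the unit circle, i.e. |z| > 1 for every root.
Degree 3: look for a simple real root z0 first, then factor out (1 - z/z0) and solve the remaining quadratic.
Testing z0 = -5: P(-5) = 1 + (1.43)(-5) + (-1.114)(-5)^2 + (-0.272)(-5)^3
  = 1 + (-7.15) + (-27.85) + (34) = 0.  So z_0 = -5 is a root, |z_0| = 5.
Divide out the factor (1 + 0.2 z) = (1 - z/z0) (since 1/z0 = -0.2):
  P(z) = (1 + 0.2 z)(1 + (1.23) z + (-1.36) z^2)
  [check: z-coef 1.23 - (-0.2) = 1.43; z^2-coef -1.36 - (-0.2)(1.23) = -1.114; z^3-coef -(-0.2)(-1.36) = -0.272.]
Remaining roots from the quadratic factor 1 + (1.23) z + (-1.36) z^2:
  Set 1 + (1.23) z + (-1.36) z^2 = 0, i.e. a z^2 + b z + c = 0 with a = -1.36, b = 1.23, c = 1.
  Discriminant D = b^2 - 4ac = (1.23)^2 - 4*(-1.36)*1 = 1.5129 - (-5.44) = 6.9529.
  D >= 0, so the roots are real: z = (-b +/- sqrt(D)) / (2a) = (-1.23 +/- 2.636835) / (-2.72).
    z_1 = (-1.23 + 2.636835) / (-2.72) = -0.5172,   |z_1| = 0.5172.
    z_2 = (-1.23 - 2.636835) / (-2.72) = 1.4216,   |z_2| = 1.4216.
Moduli of all roots: 5.0000, 0.5172, 1.4216.
All moduli strictly greater than 1? No.
Verdict: Not stationary.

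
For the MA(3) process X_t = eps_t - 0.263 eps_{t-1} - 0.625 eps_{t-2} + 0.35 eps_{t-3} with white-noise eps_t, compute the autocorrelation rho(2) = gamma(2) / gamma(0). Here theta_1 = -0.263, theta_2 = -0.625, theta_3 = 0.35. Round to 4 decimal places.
\rho(2) = -0.4532

For an MA(q) process with theta_0 = 1, the autocovariance is
  gamma(k) = sigma^2 * sum_{i=0..q-k} theta_i * theta_{i+k},
and rho(k) = gamma(k) / gamma(0). Sigma^2 cancels.
  numerator   = (1)*(-0.625) + (-0.263)*(0.35) = -0.71705.
  denominator = (1)^2 + (-0.263)^2 + (-0.625)^2 + (0.35)^2 = 1.582294.
  rho(2) = -0.71705 / 1.582294 = -0.4532.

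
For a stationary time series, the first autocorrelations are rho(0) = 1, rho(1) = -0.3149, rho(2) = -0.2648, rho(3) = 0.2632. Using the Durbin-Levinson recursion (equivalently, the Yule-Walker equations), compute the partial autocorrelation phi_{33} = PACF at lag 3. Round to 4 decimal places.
\phi_{33} = 0.0251

The PACF at lag k is phi_{kk}, the last component of the solution
to the Yule-Walker system G_k phi = r_k where
  (G_k)_{ij} = rho(|i - j|), (r_k)_i = rho(i), i,j = 1..k.
Equivalently, Durbin-Levinson gives phi_{kk} iteratively:
  phi_{11} = rho(1)
  phi_{kk} = [rho(k) - sum_{j=1..k-1} phi_{k-1,j} rho(k-j)]
            / [1 - sum_{j=1..k-1} phi_{k-1,j} rho(j)],
  phi_{k,j} = phi_{k-1,j} - phi_{kk} phi_{k-1,k-j},  j = 1..k-1.
Step k = 1:
  phi_11 = rho(1) = -0.3149.
Step k = 2:
  phi_22 = [rho(2) - phi_11 rho(1)] / [1 - phi_11 rho(1)] = [-0.2648 - (-0.3149)(-0.3149)] / [1 - (-0.3149)(-0.3149)]
         = -0.36396201 / 0.90083799 = -0.404026.
  Update: phi_21 = phi_11 - phi_22 phi_11 = -0.3149 - (-0.404026)(-0.3149) = -0.442128.
Step k = 3:
  phi_33 = [rho(3) - phi_21 rho(2) - phi_22 rho(1)] / [1 - phi_21 rho(1) - phi_22 rho(2)]
    numerator   = 0.2632 - (-0.442128)(-0.2648) - (-0.404026)(-0.3149) = 0.01889676
    denominator = 1 - (-0.442128)(-0.3149) - (-0.404026)(-0.2648) = 0.75378786
  phi_33 = 0.01889676 / 0.75378786 = 0.0251.
Therefore phi_{33} = 0.0251.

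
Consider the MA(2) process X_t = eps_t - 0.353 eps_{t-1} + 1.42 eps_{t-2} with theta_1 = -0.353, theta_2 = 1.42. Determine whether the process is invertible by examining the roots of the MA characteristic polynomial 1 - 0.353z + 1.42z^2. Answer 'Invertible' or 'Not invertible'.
\text{Not invertible}

The MA(q) characteristic polynomial is P(z) = 1 - 0.353z + 1.42z^2.
Invertibility requires all roots to lie outside the unit circle, i.e. |z| > 1 for every root.
Set 1 + (-0.353) z + (1.42) z^2 = 0, i.e. a z^2 + b z + c = 0 with a = 1.42, b = -0.353, c = 1.
Discriminant D = b^2 - 4ac = (-0.353)^2 - 4*(1.42)*1 = 0.124609 - (5.68) = -5.555391.
D < 0, so the roots are the complex-conjugate pair z = (-b +/- i sqrt(-D)) / (2a) = 0.1243 +/- 0.8299i.
For a conjugate pair |z|^2 = z * conj(z) = (product of roots) = c/a = 1/(1.42) = 0.704225, so |z| = sqrt(0.704225) = 0.8392 for both roots.
Moduli of all roots: 0.8392, 0.8392.
All moduli strictly greater than 1? No.
Verdict: Not invertible.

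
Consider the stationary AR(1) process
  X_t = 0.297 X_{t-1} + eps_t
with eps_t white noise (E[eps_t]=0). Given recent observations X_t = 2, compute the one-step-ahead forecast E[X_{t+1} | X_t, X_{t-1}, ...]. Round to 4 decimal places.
E[X_{t+1} \mid \mathcal F_t] = 0.5940

For an AR(p) model X_t = c + sum_i phi_i X_{t-i} + eps_t, the
one-step-ahead conditional mean is
  E[X_{t+1} | X_t, ...] = c + sum_i phi_i X_{t+1-i}.
Substitute known values:
  E[X_{t+1} | ...] = (0.297) * (2)
                   = 0.5940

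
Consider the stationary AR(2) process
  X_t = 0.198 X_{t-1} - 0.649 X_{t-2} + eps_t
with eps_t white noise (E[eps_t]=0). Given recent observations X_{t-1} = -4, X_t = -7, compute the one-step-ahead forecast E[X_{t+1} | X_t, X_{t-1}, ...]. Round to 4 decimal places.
E[X_{t+1} \mid \mathcal F_t] = 1.2100

For an AR(p) model X_t = c + sum_i phi_i X_{t-i} + eps_t, the
one-step-ahead conditional mean is
  E[X_{t+1} | X_t, ...] = c + sum_i phi_i X_{t+1-i}.
Substitute known values:
  E[X_{t+1} | ...] = (0.198) * (-7) + (-0.649) * (-4)
                   = 1.2100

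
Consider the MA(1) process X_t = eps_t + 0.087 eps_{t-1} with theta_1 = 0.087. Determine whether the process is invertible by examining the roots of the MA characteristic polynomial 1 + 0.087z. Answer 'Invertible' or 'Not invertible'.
\text{Invertible}

The MA(q) characteristic polynomial is P(z) = 1 + 0.087z.
Invertibility requires all roots to lie outside the unit circle, i.e. |z| > 1 for every root.
This is linear in z: 1 + (0.087) z = 0  =>  z = -1/(0.087) = -11.494253,  |z| = 11.494253.
Moduli of all roots: 11.4943.
All moduli strictly greater than 1? Yes.
Verdict: Invertible.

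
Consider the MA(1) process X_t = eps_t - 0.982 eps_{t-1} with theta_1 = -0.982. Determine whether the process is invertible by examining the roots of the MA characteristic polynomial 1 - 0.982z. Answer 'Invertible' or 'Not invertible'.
\text{Invertible}

The MA(q) characteristic polynomial is P(z) = 1 - 0.982z.
Invertibility requires all roots to lie outside the unit circle, i.e. |z| > 1 for every root.
This is linear in z: 1 + (-0.982) z = 0  =>  z = -1/(-0.982) = 1.01833,  |z| = 1.01833.
Moduli of all roots: 1.0183.
All moduli strictly greater than 1? Yes.
Verdict: Invertible.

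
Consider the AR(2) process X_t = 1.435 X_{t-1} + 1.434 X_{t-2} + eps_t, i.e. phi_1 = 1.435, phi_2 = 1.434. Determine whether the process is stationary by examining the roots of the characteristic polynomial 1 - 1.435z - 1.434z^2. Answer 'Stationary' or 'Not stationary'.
\text{Not stationary}

The AR(p) characteristic polynomial is P(z) = 1 - 1.435z - 1.434z^2.
Stationarity requires all roots to lie outside the unit circle, i.e. |z| > 1 for every root.
Set 1 + (-1.435) z + (-1.434) z^2 = 0, i.e. a z^2 + b z + c = 0 with a = -1.434, b = -1.435, c = 1.
Discriminant D = b^2 - 4ac = (-1.435)^2 - 4*(-1.434)*1 = 2.059225 - (-5.736) = 7.795225.
D >= 0, so the roots are real: z = (-b +/- sqrt(D)) / (2a) = (1.435 +/- 2.791993) / (-2.868).
  z_1 = (1.435 + 2.791993) / (-2.868) = -1.4738,   |z_1| = 1.4738.
  z_2 = (1.435 - 2.791993) / (-2.868) = 0.4731,   |z_2| = 0.4731.
Moduli of all roots: 1.4738, 0.4731.
All moduli strictly greater than 1? No.
Verdict: Not stationary.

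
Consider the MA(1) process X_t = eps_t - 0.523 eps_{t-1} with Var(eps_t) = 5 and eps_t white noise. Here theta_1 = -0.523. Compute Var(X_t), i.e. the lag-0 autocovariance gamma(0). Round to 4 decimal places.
\gamma(0) = 6.3676

For an MA(q) process X_t = eps_t + sum_i theta_i eps_{t-i} with
Var(eps_t) = sigma^2, the variance is
  gamma(0) = sigma^2 * (1 + sum_i theta_i^2).
  sum_i theta_i^2 = (-0.523)^2 = 0.273529.
  gamma(0) = 5 * (1 + 0.273529) = 5 * 1.273529 = 6.367645, which rounds to 6.3676.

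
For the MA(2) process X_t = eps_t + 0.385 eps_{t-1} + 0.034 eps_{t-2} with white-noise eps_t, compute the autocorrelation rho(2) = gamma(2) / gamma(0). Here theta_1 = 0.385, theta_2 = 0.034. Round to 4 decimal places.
\rho(2) = 0.0296

For an MA(q) process with theta_0 = 1, the autocovariance is
  gamma(k) = sigma^2 * sum_{i=0..q-k} theta_i * theta_{i+k},
and rho(k) = gamma(k) / gamma(0). Sigma^2 cancels.
  numerator   = (1)*(0.034) = 0.034.
  denominator = (1)^2 + (0.385)^2 + (0.034)^2 = 1.149381.
  rho(2) = 0.034 / 1.149381 = 0.0296.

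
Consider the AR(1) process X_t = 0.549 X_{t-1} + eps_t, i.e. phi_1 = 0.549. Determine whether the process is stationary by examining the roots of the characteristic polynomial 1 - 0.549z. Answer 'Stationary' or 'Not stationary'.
\text{Stationary}

The AR(p) characteristic polynomial is P(z) = 1 - 0.549z.
Stationarity requires all roots to lie outside the unit circle, i.e. |z| > 1 for every root.
This is linear in z: 1 + (-0.549) z = 0  =>  z = -1/(-0.549) = 1.821494,  |z| = 1.821494.
Moduli of all roots: 1.8215.
All moduli strictly greater than 1? Yes.
Verdict: Stationary.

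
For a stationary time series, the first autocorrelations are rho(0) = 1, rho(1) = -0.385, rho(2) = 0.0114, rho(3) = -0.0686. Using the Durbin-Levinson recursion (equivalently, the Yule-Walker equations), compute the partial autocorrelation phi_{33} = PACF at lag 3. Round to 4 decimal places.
\phi_{33} = -0.1511

The PACF at lag k is phi_{kk}, the last component of the solution
to the Yule-Walker system G_k phi = r_k where
  (G_k)_{ij} = rho(|i - j|), (r_k)_i = rho(i), i,j = 1..k.
Equivalently, Durbin-Levinson gives phi_{kk} iteratively:
  phi_{11} = rho(1)
  phi_{kk} = [rho(k) - sum_{j=1..k-1} phi_{k-1,j} rho(k-j)]
            / [1 - sum_{j=1..k-1} phi_{k-1,j} rho(j)],
  phi_{k,j} = phi_{k-1,j} - phi_{kk} phi_{k-1,k-j},  j = 1..k-1.
Step k = 1:
  phi_11 = rho(1) = -0.385.
Step k = 2:
  phi_22 = [rho(2) - phi_11 rho(1)] / [1 - phi_11 rho(1)] = [0.0114 - (-0.385)(-0.385)] / [1 - (-0.385)(-0.385)]
         = -0.136825 / 0.851775 = -0.160635.
  Update: phi_21 = phi_11 - phi_22 phi_11 = -0.385 - (-0.160635)(-0.385) = -0.446845.
Step k = 3:
  phi_33 = [rho(3) - phi_21 rho(2) - phi_22 rho(1)] / [1 - phi_21 rho(1) - phi_22 rho(2)]
    numerator   = -0.0686 - (-0.446845)(0.0114) - (-0.160635)(-0.385) = -0.1253505
    denominator = 1 - (-0.446845)(-0.385) - (-0.160635)(0.0114) = 0.8297961
  phi_33 = -0.1253505 / 0.8297961 = -0.1511.
Therefore phi_{33} = -0.1511.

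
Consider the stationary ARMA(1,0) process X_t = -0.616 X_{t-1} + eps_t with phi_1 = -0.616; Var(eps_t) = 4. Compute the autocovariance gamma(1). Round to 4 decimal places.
\gamma(1) = -3.9707

Multiply the model equation by X_{t-k} and take expectations. With theta_0 = psi_0 = 1 and psi_j the MA(infinity) weights, this gives
  gamma(k) - sum_i phi_i gamma(k-i) = c_k,
  c_k = sigma^2 * sum_{j=k..q} theta_j psi_{j-k}   (c_k = 0 for k > q),
using gamma(-m) = gamma(m).
Pure AR (q = 0): c_0 = sigma^2 = 4, c_k = 0 for k >= 1.
Equations for k = 0 and k = 1 (AR order 1):
  gamma(0) = phi_1 gamma(1) + c_0
  gamma(1) = phi_1 gamma(0) + c_1
Substituting the second into the first: gamma(0) (1 - phi_1^2) = c_0 + phi_1 c_1, so
  gamma(0) = c_0 / (1 - phi_1^2) = 4 / (1 - (-0.616)^2) = 4 / 0.620544 = 6.445957.
  gamma(1) = phi_1 gamma(0) = (-0.616)(6.445957) = -3.97071.
Therefore gamma(1) = -3.9707 (to 4 decimal places).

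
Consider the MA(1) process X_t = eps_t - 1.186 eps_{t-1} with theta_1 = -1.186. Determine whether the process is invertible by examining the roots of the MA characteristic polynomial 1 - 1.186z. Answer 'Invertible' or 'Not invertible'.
\text{Not invertible}

The MA(q) characteristic polynomial is P(z) = 1 - 1.186z.
Invertibility requires all roots to lie outside the unit circle, i.e. |z| > 1 for every root.
This is linear in z: 1 + (-1.186) z = 0  =>  z = -1/(-1.186) = 0.84317,  |z| = 0.84317.
Moduli of all roots: 0.8432.
All moduli strictly greater than 1? No.
Verdict: Not invertible.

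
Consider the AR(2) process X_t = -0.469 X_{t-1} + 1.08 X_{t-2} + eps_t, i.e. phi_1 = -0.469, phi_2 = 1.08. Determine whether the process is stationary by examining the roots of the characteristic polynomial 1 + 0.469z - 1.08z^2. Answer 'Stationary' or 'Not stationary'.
\text{Not stationary}

The AR(p) characteristic polynomial is P(z) = 1 + 0.469z - 1.08z^2.
Stationarity requires all roots to lie outside the unit circle, i.e. |z| > 1 for every root.
Set 1 + (0.469) z + (-1.08) z^2 = 0, i.e. a z^2 + b z + c = 0 with a = -1.08, b = 0.469, c = 1.
Discriminant D = b^2 - 4ac = (0.469)^2 - 4*(-1.08)*1 = 0.219961 - (-4.32) = 4.539961.
D >= 0, so the roots are real: z = (-b +/- sqrt(D)) / (2a) = (-0.469 +/- 2.130718) / (-2.16).
  z_1 = (-0.469 + 2.130718) / (-2.16) = -0.7693,   |z_1| = 0.7693.
  z_2 = (-0.469 - 2.130718) / (-2.16) = 1.2036,   |z_2| = 1.2036.
Moduli of all roots: 0.7693, 1.2036.
All moduli strictly greater than 1? No.
Verdict: Not stationary.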